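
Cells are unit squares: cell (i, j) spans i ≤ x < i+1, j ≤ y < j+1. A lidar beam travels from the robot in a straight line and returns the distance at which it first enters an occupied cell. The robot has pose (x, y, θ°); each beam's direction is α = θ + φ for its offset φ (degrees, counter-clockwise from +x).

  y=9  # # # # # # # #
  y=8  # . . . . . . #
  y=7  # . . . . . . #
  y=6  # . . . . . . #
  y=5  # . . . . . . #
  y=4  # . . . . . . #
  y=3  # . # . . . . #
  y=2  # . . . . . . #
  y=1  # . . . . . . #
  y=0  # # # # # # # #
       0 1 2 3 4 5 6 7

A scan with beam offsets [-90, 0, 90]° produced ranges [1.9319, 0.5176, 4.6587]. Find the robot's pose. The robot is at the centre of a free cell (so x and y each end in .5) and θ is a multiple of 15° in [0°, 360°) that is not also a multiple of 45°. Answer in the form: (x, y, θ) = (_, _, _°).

(x, y, θ) = (6.5, 4.5, 15°)

Enumerate (i+0.5, j+0.5, θ) over the 47 free cells and 16 admissible headings. For each, cast all 3 beams and compare to the given ranges.
  (6.5, 3.5, 105°): beam 1 = 0.5176 ≠ 1.9319 ✗
  (1.5, 6.5, 60°): beam 1 = 6.3509 ≠ 1.9319 ✗
  (6.5, 6.5, 75°): beam 1 = 0.5176 ≠ 1.9319 ✗
  (1.5, 4.5, 240°): beam 1 = 0.5774 ≠ 1.9319 ✗
  (4.5, 4.5, 165°): beam 1 = 4.6587 ≠ 1.9319 ✗
  …
  (6.5, 4.5, 15°): r_1=1.9319, r_2=0.5176, r_3=4.6587 — all match ✓
Unique over the lattice → pose = (6.5, 4.5, 15°).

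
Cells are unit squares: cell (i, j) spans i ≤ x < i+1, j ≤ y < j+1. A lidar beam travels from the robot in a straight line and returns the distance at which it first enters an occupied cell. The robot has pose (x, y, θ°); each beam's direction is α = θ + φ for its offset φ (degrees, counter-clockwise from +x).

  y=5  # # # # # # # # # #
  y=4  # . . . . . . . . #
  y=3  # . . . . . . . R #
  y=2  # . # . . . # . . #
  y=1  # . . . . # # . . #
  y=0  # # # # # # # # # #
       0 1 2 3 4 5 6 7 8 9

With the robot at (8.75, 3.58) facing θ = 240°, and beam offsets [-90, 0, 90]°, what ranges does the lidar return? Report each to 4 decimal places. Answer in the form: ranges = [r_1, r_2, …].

beam 1: φ=-90°, α=150°
  dir = (cos 150°, sin 150°) = (-0.8660, 0.5000); from cell (8,3)
  next x-line at t=0.8660, next y-line at t=0.8400; Δt_x=1.1547, Δt_y=2.0000
    y: enter (8,4) at t=0.8400
    x: enter (7,4) at t=0.8660
    x: enter (6,4) at t=2.0207
    y: enter (6,5) at t=2.8400 ← occupied
  → r_1 = 2.8400
beam 2: φ=0°, α=240°
  dir = (cos 240°, sin 240°) = (-0.5000, -0.8660); from cell (8,3)
  next x-line at t=1.5000, next y-line at t=0.6697; Δt_x=2.0000, Δt_y=1.1547
    y: enter (8,2) at t=0.6697
    x: enter (7,2) at t=1.5000
    y: enter (7,1) at t=1.8244
    y: enter (7,0) at t=2.9791 ← occupied
  → r_2 = 2.9791
beam 3: φ=90°, α=330°
  dir = (cos 330°, sin 330°) = (0.8660, -0.5000); from cell (8,3)
  next x-line at t=0.2887, next y-line at t=1.1600; Δt_x=1.1547, Δt_y=2.0000
    x: enter (9,3) at t=0.2887 ← occupied
  → r_3 = 0.2887

ranges = [2.8400, 2.9791, 0.2887]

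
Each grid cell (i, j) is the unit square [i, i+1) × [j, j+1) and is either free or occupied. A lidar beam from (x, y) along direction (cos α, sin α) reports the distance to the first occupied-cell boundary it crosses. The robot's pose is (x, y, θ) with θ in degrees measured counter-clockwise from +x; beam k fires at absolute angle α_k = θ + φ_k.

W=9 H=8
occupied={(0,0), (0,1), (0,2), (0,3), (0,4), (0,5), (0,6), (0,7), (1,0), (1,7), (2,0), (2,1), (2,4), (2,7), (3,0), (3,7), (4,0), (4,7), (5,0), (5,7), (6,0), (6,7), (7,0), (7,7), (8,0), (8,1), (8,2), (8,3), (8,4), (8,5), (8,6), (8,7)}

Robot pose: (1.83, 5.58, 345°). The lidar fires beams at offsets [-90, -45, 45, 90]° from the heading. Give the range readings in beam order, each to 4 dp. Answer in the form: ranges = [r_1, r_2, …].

ranges = [3.2069, 0.6697, 2.8400, 1.4701]

beam 1: φ=-90°, α=255°
  dir = (cos 255°, sin 255°) = (-0.2588, -0.9659); from cell (1,5)
  next x-line at t=3.2069, next y-line at t=0.6005; Δt_x=3.8637, Δt_y=1.0353
    y: enter (1,4) at t=0.6005
    y: enter (1,3) at t=1.6357
    y: enter (1,2) at t=2.6710
    x: enter (0,2) at t=3.2069 ← occupied
  → r_1 = 3.2069
beam 2: φ=-45°, α=300°
  dir = (cos 300°, sin 300°) = (0.5000, -0.8660); from cell (1,5)
  next x-line at t=0.3400, next y-line at t=0.6697; Δt_x=2.0000, Δt_y=1.1547
    x: enter (2,5) at t=0.3400
    y: enter (2,4) at t=0.6697 ← occupied
  → r_2 = 0.6697
beam 3: φ=45°, α=30°
  dir = (cos 30°, sin 30°) = (0.8660, 0.5000); from cell (1,5)
  next x-line at t=0.1963, next y-line at t=0.8400; Δt_x=1.1547, Δt_y=2.0000
    x: enter (2,5) at t=0.1963
    y: enter (2,6) at t=0.8400
    x: enter (3,6) at t=1.3510
    x: enter (4,6) at t=2.5057
    y: enter (4,7) at t=2.8400 ← occupied
  → r_3 = 2.8400
beam 4: φ=90°, α=75°
  dir = (cos 75°, sin 75°) = (0.2588, 0.9659); from cell (1,5)
  next x-line at t=0.6568, next y-line at t=0.4348; Δt_x=3.8637, Δt_y=1.0353
    y: enter (1,6) at t=0.4348
    x: enter (2,6) at t=0.6568
    y: enter (2,7) at t=1.4701 ← occupied
  → r_4 = 1.4701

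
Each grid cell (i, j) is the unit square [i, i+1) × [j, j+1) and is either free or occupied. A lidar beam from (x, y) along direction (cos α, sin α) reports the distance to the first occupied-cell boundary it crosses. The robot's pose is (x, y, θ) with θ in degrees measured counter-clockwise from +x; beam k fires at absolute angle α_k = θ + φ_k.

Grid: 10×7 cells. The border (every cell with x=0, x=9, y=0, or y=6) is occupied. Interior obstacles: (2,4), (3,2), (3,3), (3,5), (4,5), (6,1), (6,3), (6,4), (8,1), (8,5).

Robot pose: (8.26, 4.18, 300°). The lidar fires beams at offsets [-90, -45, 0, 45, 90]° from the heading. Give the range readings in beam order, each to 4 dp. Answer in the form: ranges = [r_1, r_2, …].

ranges = [1.4549, 3.2922, 1.4800, 0.7661, 0.8545]

beam 1: φ=-90°, α=210°
  direction (-0.8660, -0.5000); cell (8,4); t to first gridline: x 0.3002, y 0.3600 (then +1.1547 / +2.0000)
    (7,4) via x @ 0.3002
    (7,3) via y @ 0.3600
    (6,3) via x @ 1.4549  # hit
  → r_1 = 1.4549
beam 2: φ=-45°, α=255°
  direction (-0.2588, -0.9659); cell (8,4); t to first gridline: x 1.0046, y 0.1863 (then +3.8637 / +1.0353)
    (8,3) via y @ 0.1863
    (7,3) via x @ 1.0046
    (7,2) via y @ 1.2216
    (7,1) via y @ 2.2569
    (7,0) via y @ 3.2922  # hit
  → r_2 = 3.2922
beam 3: φ=0°, α=300°
  direction (0.5000, -0.8660); cell (8,4); t to first gridline: x 1.4800, y 0.2078 (then +2.0000 / +1.1547)
    (8,3) via y @ 0.2078
    (8,2) via y @ 1.3625
    (9,2) via x @ 1.4800  # hit
  → r_3 = 1.4800
beam 4: φ=45°, α=345°
  direction (0.9659, -0.2588); cell (8,4); t to first gridline: x 0.7661, y 0.6955 (then +1.0353 / +3.8637)
    (8,3) via y @ 0.6955
    (9,3) via x @ 0.7661  # hit
  → r_4 = 0.7661
beam 5: φ=90°, α=30°
  direction (0.8660, 0.5000); cell (8,4); t to first gridline: x 0.8545, y 1.6400 (then +1.1547 / +2.0000)
    (9,4) via x @ 0.8545  # hit
  → r_5 = 0.8545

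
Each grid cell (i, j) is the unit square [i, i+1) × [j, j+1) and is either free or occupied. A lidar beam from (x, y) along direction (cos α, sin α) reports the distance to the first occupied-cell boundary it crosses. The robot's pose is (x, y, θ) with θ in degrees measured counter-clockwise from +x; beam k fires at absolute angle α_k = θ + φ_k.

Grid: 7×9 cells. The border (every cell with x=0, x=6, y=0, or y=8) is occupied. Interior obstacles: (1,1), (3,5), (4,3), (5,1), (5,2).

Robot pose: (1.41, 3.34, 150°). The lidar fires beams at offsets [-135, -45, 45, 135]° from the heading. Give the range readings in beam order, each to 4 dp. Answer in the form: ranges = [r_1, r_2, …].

beam 1: φ=-135°, α=15°
  direction (0.9659, 0.2588); cell (1,3); t to first gridline: x 0.6108, y 2.5500 (then +1.0353 / +3.8637)
    (2,3) via x @ 0.6108
    (3,3) via x @ 1.6461
    (3,4) via y @ 2.5500
    (4,4) via x @ 2.6814
    (5,4) via x @ 3.7166
    (6,4) via x @ 4.7519  # hit
  → r_1 = 4.7519
beam 2: φ=-45°, α=105°
  direction (-0.2588, 0.9659); cell (1,3); t to first gridline: x 1.5841, y 0.6833 (then +3.8637 / +1.0353)
    (1,4) via y @ 0.6833
    (0,4) via x @ 1.5841  # hit
  → r_2 = 1.5841
beam 3: φ=45°, α=195°
  direction (-0.9659, -0.2588); cell (1,3); t to first gridline: x 0.4245, y 1.3137 (then +1.0353 / +3.8637)
    (0,3) via x @ 0.4245  # hit
  → r_3 = 0.4245
beam 4: φ=135°, α=285°
  direction (0.2588, -0.9659); cell (1,3); t to first gridline: x 2.2796, y 0.3520 (then +3.8637 / +1.0353)
    (1,2) via y @ 0.3520
    (1,1) via y @ 1.3873  # hit
  → r_4 = 1.3873

ranges = [4.7519, 1.5841, 0.4245, 1.3873]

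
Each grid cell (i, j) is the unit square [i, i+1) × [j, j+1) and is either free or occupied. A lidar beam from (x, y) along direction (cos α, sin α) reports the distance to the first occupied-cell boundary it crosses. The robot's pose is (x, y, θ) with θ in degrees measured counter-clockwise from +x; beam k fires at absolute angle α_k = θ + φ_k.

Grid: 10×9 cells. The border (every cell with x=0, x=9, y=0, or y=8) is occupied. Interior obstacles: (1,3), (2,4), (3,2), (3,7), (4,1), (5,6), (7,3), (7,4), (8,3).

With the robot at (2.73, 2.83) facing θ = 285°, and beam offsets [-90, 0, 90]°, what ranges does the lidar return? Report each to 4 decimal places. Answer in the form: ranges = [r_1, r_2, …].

beam 1: φ=-90°, α=195°
  dir = (cos 195°, sin 195°) = (-0.9659, -0.2588); from cell (2,2)
  next x-line at t=0.7558, next y-line at t=3.2069; Δt_x=1.0353, Δt_y=3.8637
    x: enter (1,2) at t=0.7558
    x: enter (0,2) at t=1.7910 ← occupied
  → r_1 = 1.7910
beam 2: φ=0°, α=285°
  dir = (cos 285°, sin 285°) = (0.2588, -0.9659); from cell (2,2)
  next x-line at t=1.0432, next y-line at t=0.8593; Δt_x=3.8637, Δt_y=1.0353
    y: enter (2,1) at t=0.8593
    x: enter (3,1) at t=1.0432
    y: enter (3,0) at t=1.8946 ← occupied
  → r_2 = 1.8946
beam 3: φ=90°, α=15°
  dir = (cos 15°, sin 15°) = (0.9659, 0.2588); from cell (2,2)
  next x-line at t=0.2795, next y-line at t=0.6568; Δt_x=1.0353, Δt_y=3.8637
    x: enter (3,2) at t=0.2795 ← occupied
  → r_3 = 0.2795

ranges = [1.7910, 1.8946, 0.2795]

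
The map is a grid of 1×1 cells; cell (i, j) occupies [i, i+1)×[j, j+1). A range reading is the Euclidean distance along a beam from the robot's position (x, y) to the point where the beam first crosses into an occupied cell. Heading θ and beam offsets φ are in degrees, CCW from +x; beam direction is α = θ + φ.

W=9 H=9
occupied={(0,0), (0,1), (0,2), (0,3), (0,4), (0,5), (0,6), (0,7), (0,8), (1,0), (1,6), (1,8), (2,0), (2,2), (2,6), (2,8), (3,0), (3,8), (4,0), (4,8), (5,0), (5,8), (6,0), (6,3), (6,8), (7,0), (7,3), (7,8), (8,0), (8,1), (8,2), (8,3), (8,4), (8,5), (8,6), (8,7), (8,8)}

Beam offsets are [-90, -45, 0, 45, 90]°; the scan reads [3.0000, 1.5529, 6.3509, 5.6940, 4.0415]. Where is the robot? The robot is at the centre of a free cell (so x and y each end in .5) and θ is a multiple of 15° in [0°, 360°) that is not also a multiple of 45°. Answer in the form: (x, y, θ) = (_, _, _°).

Candidates: 44 free-cell centres × 16 headings = 704 poses. Raycast each; keep the one whose scan matches to 4 dp.
  (3.5, 6.5, 210°): beam 1 = 1.7321 ≠ 3.0000 ✗
  (6.5, 5.5, 165°): beam 1 = 2.5882 ≠ 3.0000 ✗
  (7.5, 4.5, 105°): beam 1 = 0.5176 ≠ 3.0000 ✗
  (6.5, 2.5, 240°): beam 1 = 6.3509 ≠ 3.0000 ✗
  …
  (2.5, 4.5, 330°): r_1=3.0000, r_2=1.5529, r_3=6.3509, r_4=5.6940, r_5=4.0415 — all match ✓
No second candidate reproduces the full scan.

(x, y, θ) = (2.5, 4.5, 330°)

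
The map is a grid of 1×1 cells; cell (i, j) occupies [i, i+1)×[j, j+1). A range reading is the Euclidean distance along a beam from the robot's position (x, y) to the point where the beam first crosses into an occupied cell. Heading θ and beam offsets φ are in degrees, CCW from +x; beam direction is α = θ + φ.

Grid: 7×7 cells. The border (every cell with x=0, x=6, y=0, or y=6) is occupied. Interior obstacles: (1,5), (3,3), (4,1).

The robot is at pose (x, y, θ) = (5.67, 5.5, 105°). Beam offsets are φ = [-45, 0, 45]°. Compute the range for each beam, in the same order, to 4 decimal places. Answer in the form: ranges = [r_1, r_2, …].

ranges = [0.5774, 0.5176, 1.0000]

beam 1: φ=-45°, α=60°
  dir = (cos 60°, sin 60°) = (0.5000, 0.8660); from cell (5,5)
  next x-line at t=0.6600, next y-line at t=0.5774; Δt_x=2.0000, Δt_y=1.1547
    y: enter (5,6) at t=0.5774 ← occupied
  → r_1 = 0.5774
beam 2: φ=0°, α=105°
  dir = (cos 105°, sin 105°) = (-0.2588, 0.9659); from cell (5,5)
  next x-line at t=2.5887, next y-line at t=0.5176; Δt_x=3.8637, Δt_y=1.0353
    y: enter (5,6) at t=0.5176 ← occupied
  → r_2 = 0.5176
beam 3: φ=45°, α=150°
  dir = (cos 150°, sin 150°) = (-0.8660, 0.5000); from cell (5,5)
  next x-line at t=0.7736, next y-line at t=1.0000; Δt_x=1.1547, Δt_y=2.0000
    x: enter (4,5) at t=0.7736
    y: enter (4,6) at t=1.0000 ← occupied
  → r_3 = 1.0000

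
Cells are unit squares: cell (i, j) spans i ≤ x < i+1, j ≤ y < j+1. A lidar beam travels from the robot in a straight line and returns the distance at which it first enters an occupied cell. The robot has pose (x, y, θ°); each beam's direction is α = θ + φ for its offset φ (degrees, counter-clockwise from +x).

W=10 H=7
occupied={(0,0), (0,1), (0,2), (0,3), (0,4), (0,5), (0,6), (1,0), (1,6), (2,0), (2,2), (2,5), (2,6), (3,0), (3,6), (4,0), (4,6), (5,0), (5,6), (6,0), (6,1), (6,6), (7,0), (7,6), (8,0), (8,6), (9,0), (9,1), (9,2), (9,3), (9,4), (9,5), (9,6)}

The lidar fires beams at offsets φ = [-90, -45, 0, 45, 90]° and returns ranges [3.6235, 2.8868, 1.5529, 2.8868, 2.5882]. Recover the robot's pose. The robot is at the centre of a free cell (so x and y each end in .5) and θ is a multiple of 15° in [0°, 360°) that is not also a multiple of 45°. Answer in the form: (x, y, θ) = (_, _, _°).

Enumerate (i+0.5, j+0.5, θ) over the 37 free cells and 16 admissible headings. For each, cast all 5 beams and compare to the given ranges.
  (1.5, 4.5, 30°): beam 1 = 1.7321 ≠ 3.6235 ✗
  (2.5, 1.5, 195°): beam 1 = 0.5176 ≠ 3.6235 ✗
  (8.5, 3.5, 30°): beam 1 = 1.0000 ≠ 3.6235 ✗
  (3.5, 2.5, 15°): beam 1 = 1.5529 ≠ 3.6235 ✗
  …
  (6.5, 3.5, 285°): r_1=3.6235, r_2=2.8868, r_3=1.5529, r_4=2.8868, r_5=2.5882 — all match ✓
No second candidate reproduces the full scan.

(x, y, θ) = (6.5, 3.5, 285°)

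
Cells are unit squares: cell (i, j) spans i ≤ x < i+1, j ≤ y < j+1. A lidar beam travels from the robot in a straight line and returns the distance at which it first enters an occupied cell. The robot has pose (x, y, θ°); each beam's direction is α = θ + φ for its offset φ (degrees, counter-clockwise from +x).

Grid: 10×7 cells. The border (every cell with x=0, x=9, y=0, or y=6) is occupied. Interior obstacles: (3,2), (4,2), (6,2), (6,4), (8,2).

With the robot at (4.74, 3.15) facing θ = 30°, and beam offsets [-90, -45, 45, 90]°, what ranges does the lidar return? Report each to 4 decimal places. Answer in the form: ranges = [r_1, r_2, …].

beam 1: φ=-90°, α=300°
  direction (0.5000, -0.8660); cell (4,3); t to first gridline: x 0.5200, y 0.1732 (then +2.0000 / +1.1547)
    (4,2) via y @ 0.1732  # hit
  → r_1 = 0.1732
beam 2: φ=-45°, α=345°
  direction (0.9659, -0.2588); cell (4,3); t to first gridline: x 0.2692, y 0.5796 (then +1.0353 / +3.8637)
    (5,3) via x @ 0.2692
    (5,2) via y @ 0.5796
    (6,2) via x @ 1.3044  # hit
  → r_2 = 1.3044
beam 3: φ=45°, α=75°
  direction (0.2588, 0.9659); cell (4,3); t to first gridline: x 1.0046, y 0.8800 (then +3.8637 / +1.0353)
    (4,4) via y @ 0.8800
    (5,4) via x @ 1.0046
    (5,5) via y @ 1.9153
    (5,6) via y @ 2.9505  # hit
  → r_3 = 2.9505
beam 4: φ=90°, α=120°
  direction (-0.5000, 0.8660); cell (4,3); t to first gridline: x 1.4800, y 0.9815 (then +2.0000 / +1.1547)
    (4,4) via y @ 0.9815
    (3,4) via x @ 1.4800
    (3,5) via y @ 2.1362
    (3,6) via y @ 3.2909  # hit
  → r_4 = 3.2909

ranges = [0.1732, 1.3044, 2.9505, 3.2909]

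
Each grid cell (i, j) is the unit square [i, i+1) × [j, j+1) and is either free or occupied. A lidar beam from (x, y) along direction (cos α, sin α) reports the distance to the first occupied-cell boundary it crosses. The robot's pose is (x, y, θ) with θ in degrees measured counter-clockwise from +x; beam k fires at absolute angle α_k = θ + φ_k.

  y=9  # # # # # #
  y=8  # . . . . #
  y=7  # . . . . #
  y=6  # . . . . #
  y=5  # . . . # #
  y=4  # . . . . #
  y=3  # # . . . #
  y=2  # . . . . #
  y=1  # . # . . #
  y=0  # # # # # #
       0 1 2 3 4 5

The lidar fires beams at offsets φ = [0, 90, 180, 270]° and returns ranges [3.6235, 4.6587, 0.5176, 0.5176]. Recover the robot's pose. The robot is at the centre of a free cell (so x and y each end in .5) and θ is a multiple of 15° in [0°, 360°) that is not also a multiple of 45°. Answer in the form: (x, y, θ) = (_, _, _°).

The pose lattice has 29·16 = 464 candidates. Test each by forward raycasting.
  (1.5, 1.5, 255°): beam 1 = 0.5176 ≠ 3.6235 ✗
  (2.5, 8.5, 240°): beam 1 = 3.0000 ≠ 3.6235 ✗
  (1.5, 7.5, 15°): beam 2 = 1.5529 ≠ 4.6587 ✗
  (2.5, 5.5, 300°): beam 1 = 5.0000 ≠ 3.6235 ✗
  (1.5, 8.5, 285°): beam 1 = 7.7646 ≠ 3.6235 ✗
  …
  (1.5, 4.5, 345°): r_1=3.6235, r_2=4.6587, r_3=0.5176, r_4=0.5176 — all match ✓
No second candidate reproduces the full scan.

(x, y, θ) = (1.5, 4.5, 345°)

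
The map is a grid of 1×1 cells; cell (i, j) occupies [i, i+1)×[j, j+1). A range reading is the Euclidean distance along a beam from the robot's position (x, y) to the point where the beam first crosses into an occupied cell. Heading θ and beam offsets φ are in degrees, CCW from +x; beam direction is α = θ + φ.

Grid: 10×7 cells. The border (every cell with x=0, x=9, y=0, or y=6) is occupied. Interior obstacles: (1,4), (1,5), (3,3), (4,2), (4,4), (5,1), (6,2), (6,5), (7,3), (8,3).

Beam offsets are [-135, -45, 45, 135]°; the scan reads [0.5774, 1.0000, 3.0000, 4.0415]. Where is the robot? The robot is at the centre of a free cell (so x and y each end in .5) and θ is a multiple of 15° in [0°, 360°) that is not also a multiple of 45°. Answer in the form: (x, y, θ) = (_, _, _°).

(x, y, θ) = (1.5, 2.5, 285°)

Candidates: 30 free-cell centres × 16 headings = 480 poses. Raycast each; keep the one whose scan matches to 4 dp.
  (1.5, 1.5, 120°): beam 1 = 1.9319 ≠ 0.5774 ✗
  (7.5, 4.5, 210°): beam 1 = 1.5529 ≠ 0.5774 ✗
  (2.5, 4.5, 330°): beam 1 = 0.5176 ≠ 0.5774 ✗
  …
  (1.5, 2.5, 285°): r_1=0.5774, r_2=1.0000, r_3=3.0000, r_4=4.0415 — all match ✓
Unique over the lattice → pose = (1.5, 2.5, 285°).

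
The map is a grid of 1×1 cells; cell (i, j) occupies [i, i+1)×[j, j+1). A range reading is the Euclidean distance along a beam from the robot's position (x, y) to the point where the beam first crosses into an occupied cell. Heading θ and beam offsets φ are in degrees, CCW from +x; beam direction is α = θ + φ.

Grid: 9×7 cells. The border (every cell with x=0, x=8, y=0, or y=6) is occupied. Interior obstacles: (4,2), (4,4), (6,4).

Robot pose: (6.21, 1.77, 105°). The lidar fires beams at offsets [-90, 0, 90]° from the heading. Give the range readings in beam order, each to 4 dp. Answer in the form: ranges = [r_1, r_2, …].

beam 1: φ=-90°, α=15°
  d=(0.9659,0.2588)  start (6,1)  tX=0.8179 tY=0.8887  stride 1/|dx|=1.0353 1/|dy|=3.8637
    cross x-line → (7,1), t=0.8179
    cross y-line → (7,2), t=0.8887
    cross x-line → (8,2), t=1.8531 (wall)
  → r_1 = 1.8531
beam 2: φ=0°, α=105°
  d=(-0.2588,0.9659)  start (6,1)  tX=0.8114 tY=0.2381  stride 1/|dx|=3.8637 1/|dy|=1.0353
    cross y-line → (6,2), t=0.2381
    cross x-line → (5,2), t=0.8114
    cross y-line → (5,3), t=1.2734
    cross y-line → (5,4), t=2.3087
    cross y-line → (5,5), t=3.3439
    cross y-line → (5,6), t=4.3792 (wall)
  → r_2 = 4.3792
beam 3: φ=90°, α=195°
  d=(-0.9659,-0.2588)  start (6,1)  tX=0.2174 tY=2.9751  stride 1/|dx|=1.0353 1/|dy|=3.8637
    cross x-line → (5,1), t=0.2174
    cross x-line → (4,1), t=1.2527
    cross x-line → (3,1), t=2.2880
    cross y-line → (3,0), t=2.9751 (wall)
  → r_3 = 2.9751

ranges = [1.8531, 4.3792, 2.9751]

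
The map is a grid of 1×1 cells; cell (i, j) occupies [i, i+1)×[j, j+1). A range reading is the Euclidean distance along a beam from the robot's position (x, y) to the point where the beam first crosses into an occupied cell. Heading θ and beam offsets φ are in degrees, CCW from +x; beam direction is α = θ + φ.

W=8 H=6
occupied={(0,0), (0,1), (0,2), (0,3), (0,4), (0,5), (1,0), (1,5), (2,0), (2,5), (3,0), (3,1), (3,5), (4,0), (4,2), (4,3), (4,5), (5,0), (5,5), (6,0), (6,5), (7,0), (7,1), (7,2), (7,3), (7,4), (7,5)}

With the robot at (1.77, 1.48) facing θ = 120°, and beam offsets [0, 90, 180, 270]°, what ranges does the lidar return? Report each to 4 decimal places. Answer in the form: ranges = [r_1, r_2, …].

beam 1: φ=0°, α=120°
  dir = (cos 120°, sin 120°) = (-0.5000, 0.8660); from cell (1,1)
  next x-line at t=1.5400, next y-line at t=0.6004; Δt_x=2.0000, Δt_y=1.1547
    y: enter (1,2) at t=0.6004
    x: enter (0,2) at t=1.5400 ← occupied
  → r_1 = 1.5400
beam 2: φ=90°, α=210°
  dir = (cos 210°, sin 210°) = (-0.8660, -0.5000); from cell (1,1)
  next x-line at t=0.8891, next y-line at t=0.9600; Δt_x=1.1547, Δt_y=2.0000
    x: enter (0,1) at t=0.8891 ← occupied
  → r_2 = 0.8891
beam 3: φ=180°, α=300°
  dir = (cos 300°, sin 300°) = (0.5000, -0.8660); from cell (1,1)
  next x-line at t=0.4600, next y-line at t=0.5543; Δt_x=2.0000, Δt_y=1.1547
    x: enter (2,1) at t=0.4600
    y: enter (2,0) at t=0.5543 ← occupied
  → r_3 = 0.5543
beam 4: φ=270°, α=30°
  dir = (cos 30°, sin 30°) = (0.8660, 0.5000); from cell (1,1)
  next x-line at t=0.2656, next y-line at t=1.0400; Δt_x=1.1547, Δt_y=2.0000
    x: enter (2,1) at t=0.2656
    y: enter (2,2) at t=1.0400
    x: enter (3,2) at t=1.4203
    x: enter (4,2) at t=2.5750 ← occupied
  → r_4 = 2.5750

ranges = [1.5400, 0.8891, 0.5543, 2.5750]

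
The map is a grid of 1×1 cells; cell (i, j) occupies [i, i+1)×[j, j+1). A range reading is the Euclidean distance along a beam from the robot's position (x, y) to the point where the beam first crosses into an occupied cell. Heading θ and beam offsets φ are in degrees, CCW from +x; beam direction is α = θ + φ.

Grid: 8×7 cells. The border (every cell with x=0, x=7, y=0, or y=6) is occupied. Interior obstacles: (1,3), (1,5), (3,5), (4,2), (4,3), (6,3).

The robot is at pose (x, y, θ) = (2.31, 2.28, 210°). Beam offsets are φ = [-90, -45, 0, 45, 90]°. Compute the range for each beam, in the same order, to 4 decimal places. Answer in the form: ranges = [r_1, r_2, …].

beam 1: φ=-90°, α=120°
  dir = (cos 120°, sin 120°) = (-0.5000, 0.8660); from cell (2,2)
  next x-line at t=0.6200, next y-line at t=0.8314; Δt_x=2.0000, Δt_y=1.1547
    x: enter (1,2) at t=0.6200
    y: enter (1,3) at t=0.8314 ← occupied
  → r_1 = 0.8314
beam 2: φ=-45°, α=165°
  dir = (cos 165°, sin 165°) = (-0.9659, 0.2588); from cell (2,2)
  next x-line at t=0.3209, next y-line at t=2.7819; Δt_x=1.0353, Δt_y=3.8637
    x: enter (1,2) at t=0.3209
    x: enter (0,2) at t=1.3562 ← occupied
  → r_2 = 1.3562
beam 3: φ=0°, α=210°
  dir = (cos 210°, sin 210°) = (-0.8660, -0.5000); from cell (2,2)
  next x-line at t=0.3580, next y-line at t=0.5600; Δt_x=1.1547, Δt_y=2.0000
    x: enter (1,2) at t=0.3580
    y: enter (1,1) at t=0.5600
    x: enter (0,1) at t=1.5127 ← occupied
  → r_3 = 1.5127
beam 4: φ=45°, α=255°
  dir = (cos 255°, sin 255°) = (-0.2588, -0.9659); from cell (2,2)
  next x-line at t=1.1977, next y-line at t=0.2899; Δt_x=3.8637, Δt_y=1.0353
    y: enter (2,1) at t=0.2899
    x: enter (1,1) at t=1.1977
    y: enter (1,0) at t=1.3252 ← occupied
  → r_4 = 1.3252
beam 5: φ=90°, α=300°
  dir = (cos 300°, sin 300°) = (0.5000, -0.8660); from cell (2,2)
  next x-line at t=1.3800, next y-line at t=0.3233; Δt_x=2.0000, Δt_y=1.1547
    y: enter (2,1) at t=0.3233
    x: enter (3,1) at t=1.3800
    y: enter (3,0) at t=1.4780 ← occupied
  → r_5 = 1.4780

ranges = [0.8314, 1.3562, 1.5127, 1.3252, 1.4780]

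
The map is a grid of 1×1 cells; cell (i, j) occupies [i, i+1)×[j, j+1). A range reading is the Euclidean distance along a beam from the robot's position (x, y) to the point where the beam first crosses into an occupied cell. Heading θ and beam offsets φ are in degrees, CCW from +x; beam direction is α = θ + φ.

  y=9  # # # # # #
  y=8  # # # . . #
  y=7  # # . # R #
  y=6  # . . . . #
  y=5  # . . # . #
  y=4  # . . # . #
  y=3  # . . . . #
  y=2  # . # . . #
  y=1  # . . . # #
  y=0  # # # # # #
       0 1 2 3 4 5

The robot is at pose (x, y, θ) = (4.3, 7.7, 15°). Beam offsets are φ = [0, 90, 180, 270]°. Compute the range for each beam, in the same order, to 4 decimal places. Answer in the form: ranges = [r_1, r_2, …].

ranges = [0.7247, 1.3459, 0.3106, 2.7046]

beam 1: φ=0°, α=15°
  dir = (cos 15°, sin 15°) = (0.9659, 0.2588); from cell (4,7)
  next x-line at t=0.7247, next y-line at t=1.1591; Δt_x=1.0353, Δt_y=3.8637
    x: enter (5,7) at t=0.7247 ← occupied
  → r_1 = 0.7247
beam 2: φ=90°, α=105°
  dir = (cos 105°, sin 105°) = (-0.2588, 0.9659); from cell (4,7)
  next x-line at t=1.1591, next y-line at t=0.3106; Δt_x=3.8637, Δt_y=1.0353
    y: enter (4,8) at t=0.3106
    x: enter (3,8) at t=1.1591
    y: enter (3,9) at t=1.3459 ← occupied
  → r_2 = 1.3459
beam 3: φ=180°, α=195°
  dir = (cos 195°, sin 195°) = (-0.9659, -0.2588); from cell (4,7)
  next x-line at t=0.3106, next y-line at t=2.7046; Δt_x=1.0353, Δt_y=3.8637
    x: enter (3,7) at t=0.3106 ← occupied
  → r_3 = 0.3106
beam 4: φ=270°, α=285°
  dir = (cos 285°, sin 285°) = (0.2588, -0.9659); from cell (4,7)
  next x-line at t=2.7046, next y-line at t=0.7247; Δt_x=3.8637, Δt_y=1.0353
    y: enter (4,6) at t=0.7247
    y: enter (4,5) at t=1.7600
    x: enter (5,5) at t=2.7046 ← occupied
  → r_4 = 2.7046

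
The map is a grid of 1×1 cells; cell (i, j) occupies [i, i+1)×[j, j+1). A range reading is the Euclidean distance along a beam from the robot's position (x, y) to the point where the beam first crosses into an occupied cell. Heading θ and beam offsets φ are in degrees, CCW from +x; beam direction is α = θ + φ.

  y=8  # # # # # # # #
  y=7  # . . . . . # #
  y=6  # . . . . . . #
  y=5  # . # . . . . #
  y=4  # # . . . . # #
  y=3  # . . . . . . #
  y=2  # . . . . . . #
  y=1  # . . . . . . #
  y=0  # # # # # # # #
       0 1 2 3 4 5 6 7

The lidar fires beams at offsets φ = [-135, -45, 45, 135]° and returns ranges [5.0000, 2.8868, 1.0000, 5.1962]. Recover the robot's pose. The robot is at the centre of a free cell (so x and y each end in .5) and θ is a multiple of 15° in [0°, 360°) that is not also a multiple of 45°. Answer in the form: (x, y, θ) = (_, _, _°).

(x, y, θ) = (5.5, 3.5, 345°)

Candidates: 38 free-cell centres × 16 headings = 608 poses. Raycast each; keep the one whose scan matches to 4 dp.
  (5.5, 3.5, 195°): beam 1 = 1.0000 ≠ 5.0000 ✗
  (3.5, 2.5, 75°): beam 1 = 1.7321 ≠ 5.0000 ✗
  (1.5, 2.5, 165°): beam 1 = 6.3509 ≠ 5.0000 ✗
  (3.5, 6.5, 75°): beam 1 = 6.3509 ≠ 5.0000 ✗
  (1.5, 5.5, 300°): beam 1 = 0.5176 ≠ 5.0000 ✗
  …
  (5.5, 3.5, 345°): r_1=5.0000, r_2=2.8868, r_3=1.0000, r_4=5.1962 — all match ✓
Unique over the lattice → pose = (5.5, 3.5, 345°).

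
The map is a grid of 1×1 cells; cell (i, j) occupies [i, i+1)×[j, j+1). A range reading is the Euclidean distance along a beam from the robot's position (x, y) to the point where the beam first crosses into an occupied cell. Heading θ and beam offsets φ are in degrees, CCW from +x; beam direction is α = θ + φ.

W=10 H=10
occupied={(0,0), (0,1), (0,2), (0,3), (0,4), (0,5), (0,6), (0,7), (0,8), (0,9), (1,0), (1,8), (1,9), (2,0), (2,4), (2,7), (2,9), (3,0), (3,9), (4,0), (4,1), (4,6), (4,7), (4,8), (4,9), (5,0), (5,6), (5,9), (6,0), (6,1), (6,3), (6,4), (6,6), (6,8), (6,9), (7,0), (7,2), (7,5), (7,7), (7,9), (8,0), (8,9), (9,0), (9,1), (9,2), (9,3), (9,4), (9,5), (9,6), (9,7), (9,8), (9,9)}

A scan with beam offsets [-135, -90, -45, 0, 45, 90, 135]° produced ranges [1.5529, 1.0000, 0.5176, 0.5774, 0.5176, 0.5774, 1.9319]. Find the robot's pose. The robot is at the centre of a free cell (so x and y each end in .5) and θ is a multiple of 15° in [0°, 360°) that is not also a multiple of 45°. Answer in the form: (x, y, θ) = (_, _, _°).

(x, y, θ) = (8.5, 1.5, 300°)

Candidates: 48 free-cell centres × 16 headings = 768 poses. Raycast each; keep the one whose scan matches to 4 dp.
  (3.5, 8.5, 120°): beam 1 = 0.5176 ≠ 1.5529 ✗
  (3.5, 5.5, 345°): beam 1 = 1.0000 ≠ 1.5529 ✗
  (8.5, 1.5, 150°): beam 1 = 0.5176 ≠ 1.5529 ✗
  (2.5, 3.5, 150°): beam 1 = 3.6235 ≠ 1.5529 ✗
  …
  (8.5, 1.5, 300°): r_1=1.5529, r_2=1.0000, r_3=0.5176, r_4=0.5774, r_5=0.5176, r_6=0.5774, r_7=1.9319 — all match ✓
Only this pose fits every beam.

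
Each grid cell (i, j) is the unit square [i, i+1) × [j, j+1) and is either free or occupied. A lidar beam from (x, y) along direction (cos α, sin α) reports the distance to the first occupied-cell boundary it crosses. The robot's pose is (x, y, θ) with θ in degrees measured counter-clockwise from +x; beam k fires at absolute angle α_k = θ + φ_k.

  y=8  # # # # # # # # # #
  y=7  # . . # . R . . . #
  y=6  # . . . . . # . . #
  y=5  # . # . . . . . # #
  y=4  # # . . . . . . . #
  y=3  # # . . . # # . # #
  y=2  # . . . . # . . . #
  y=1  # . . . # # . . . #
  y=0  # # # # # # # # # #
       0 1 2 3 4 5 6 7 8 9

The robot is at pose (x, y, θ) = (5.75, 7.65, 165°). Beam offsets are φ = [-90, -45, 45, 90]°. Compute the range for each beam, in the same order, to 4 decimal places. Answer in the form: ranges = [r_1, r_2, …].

beam 1: φ=-90°, α=75°
  direction (0.2588, 0.9659); cell (5,7); t to first gridline: x 0.9659, y 0.3623 (then +3.8637 / +1.0353)
    (5,8) via y @ 0.3623  # hit
  → r_1 = 0.3623
beam 2: φ=-45°, α=120°
  direction (-0.5000, 0.8660); cell (5,7); t to first gridline: x 1.5000, y 0.4041 (then +2.0000 / +1.1547)
    (5,8) via y @ 0.4041  # hit
  → r_2 = 0.4041
beam 3: φ=45°, α=210°
  direction (-0.8660, -0.5000); cell (5,7); t to first gridline: x 0.8660, y 1.3000 (then +1.1547 / +2.0000)
    (4,7) via x @ 0.8660
    (4,6) via y @ 1.3000
    (3,6) via x @ 2.0207
    (2,6) via x @ 3.1754
    (2,5) via y @ 3.3000  # hit
  → r_3 = 3.3000
beam 4: φ=90°, α=255°
  direction (-0.2588, -0.9659); cell (5,7); t to first gridline: x 2.8978, y 0.6729 (then +3.8637 / +1.0353)
    (5,6) via y @ 0.6729
    (5,5) via y @ 1.7082
    (5,4) via y @ 2.7435
    (4,4) via x @ 2.8978
    (4,3) via y @ 3.7788
    (4,2) via y @ 4.8140
    (4,1) via y @ 5.8493  # hit
  → r_4 = 5.8493

ranges = [0.3623, 0.4041, 3.3000, 5.8493]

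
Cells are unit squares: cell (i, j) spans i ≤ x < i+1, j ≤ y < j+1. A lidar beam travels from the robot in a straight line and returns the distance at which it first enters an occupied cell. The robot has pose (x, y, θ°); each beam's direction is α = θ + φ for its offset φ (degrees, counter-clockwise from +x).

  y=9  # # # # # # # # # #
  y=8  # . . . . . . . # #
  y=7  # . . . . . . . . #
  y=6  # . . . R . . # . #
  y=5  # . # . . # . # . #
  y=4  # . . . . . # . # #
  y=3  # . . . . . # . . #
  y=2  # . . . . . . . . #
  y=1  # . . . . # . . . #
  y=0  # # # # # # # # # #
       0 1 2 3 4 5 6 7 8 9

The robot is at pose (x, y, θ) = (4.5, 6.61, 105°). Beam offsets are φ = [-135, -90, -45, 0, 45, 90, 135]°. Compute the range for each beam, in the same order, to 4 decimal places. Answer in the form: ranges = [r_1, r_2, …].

beam 1: φ=-135°, α=330°
  direction (0.8660, -0.5000); cell (4,6); t to first gridline: x 0.5774, y 1.2200 (then +1.1547 / +2.0000)
    (5,6) via x @ 0.5774
    (5,5) via y @ 1.2200  # hit
  → r_1 = 1.2200
beam 2: φ=-90°, α=15°
  direction (0.9659, 0.2588); cell (4,6); t to first gridline: x 0.5176, y 1.5068 (then +1.0353 / +3.8637)
    (5,6) via x @ 0.5176
    (5,7) via y @ 1.5068
    (6,7) via x @ 1.5529
    (7,7) via x @ 2.5882
    (8,7) via x @ 3.6235
    (9,7) via x @ 4.6587  # hit
  → r_2 = 4.6587
beam 3: φ=-45°, α=60°
  direction (0.5000, 0.8660); cell (4,6); t to first gridline: x 1.0000, y 0.4503 (then +2.0000 / +1.1547)
    (4,7) via y @ 0.4503
    (5,7) via x @ 1.0000
    (5,8) via y @ 1.6050
    (5,9) via y @ 2.7597  # hit
  → r_3 = 2.7597
beam 4: φ=0°, α=105°
  direction (-0.2588, 0.9659); cell (4,6); t to first gridline: x 1.9319, y 0.4038 (then +3.8637 / +1.0353)
    (4,7) via y @ 0.4038
    (4,8) via y @ 1.4390
    (3,8) via x @ 1.9319
    (3,9) via y @ 2.4743  # hit
  → r_4 = 2.4743
beam 5: φ=45°, α=150°
  direction (-0.8660, 0.5000); cell (4,6); t to first gridline: x 0.5774, y 0.7800 (then +1.1547 / +2.0000)
    (3,6) via x @ 0.5774
    (3,7) via y @ 0.7800
    (2,7) via x @ 1.7321
    (2,8) via y @ 2.7800
    (1,8) via x @ 2.8868
    (0,8) via x @ 4.0415  # hit
  → r_5 = 4.0415
beam 6: φ=90°, α=195°
  direction (-0.9659, -0.2588); cell (4,6); t to first gridline: x 0.5176, y 2.3569 (then +1.0353 / +3.8637)
    (3,6) via x @ 0.5176
    (2,6) via x @ 1.5529
    (2,5) via y @ 2.3569  # hit
  → r_6 = 2.3569
beam 7: φ=135°, α=240°
  direction (-0.5000, -0.8660); cell (4,6); t to first gridline: x 1.0000, y 0.7044 (then +2.0000 / +1.1547)
    (4,5) via y @ 0.7044
    (3,5) via x @ 1.0000
    (3,4) via y @ 1.8591
    (2,4) via x @ 3.0000
    (2,3) via y @ 3.0138
    (2,2) via y @ 4.1685
    (1,2) via x @ 5.0000
    (1,1) via y @ 5.3232
    (1,0) via y @ 6.4779  # hit
  → r_7 = 6.4779

ranges = [1.2200, 4.6587, 2.7597, 2.4743, 4.0415, 2.3569, 6.4779]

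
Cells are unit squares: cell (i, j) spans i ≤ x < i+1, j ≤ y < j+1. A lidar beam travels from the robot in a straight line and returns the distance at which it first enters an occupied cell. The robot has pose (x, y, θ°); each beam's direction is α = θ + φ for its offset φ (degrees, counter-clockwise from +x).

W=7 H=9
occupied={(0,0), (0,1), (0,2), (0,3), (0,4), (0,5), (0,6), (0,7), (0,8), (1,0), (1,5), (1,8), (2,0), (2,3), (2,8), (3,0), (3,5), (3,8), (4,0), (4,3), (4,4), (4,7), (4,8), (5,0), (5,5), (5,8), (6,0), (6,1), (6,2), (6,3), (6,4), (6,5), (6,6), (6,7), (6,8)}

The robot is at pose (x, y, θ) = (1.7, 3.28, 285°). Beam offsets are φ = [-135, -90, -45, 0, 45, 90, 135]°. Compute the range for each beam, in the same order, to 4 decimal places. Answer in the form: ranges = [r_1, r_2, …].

ranges = [0.8083, 0.7247, 1.4000, 2.3604, 0.3464, 0.3106, 0.6000]

beam 1: φ=-135°, α=150°
  direction (-0.8660, 0.5000); cell (1,3); t to first gridline: x 0.8083, y 1.4400 (then +1.1547 / +2.0000)
    (0,3) via x @ 0.8083  # hit
  → r_1 = 0.8083
beam 2: φ=-90°, α=195°
  direction (-0.9659, -0.2588); cell (1,3); t to first gridline: x 0.7247, y 1.0818 (then +1.0353 / +3.8637)
    (0,3) via x @ 0.7247  # hit
  → r_2 = 0.7247
beam 3: φ=-45°, α=240°
  direction (-0.5000, -0.8660); cell (1,3); t to first gridline: x 1.4000, y 0.3233 (then +2.0000 / +1.1547)
    (1,2) via y @ 0.3233
    (0,2) via x @ 1.4000  # hit
  → r_3 = 1.4000
beam 4: φ=0°, α=285°
  direction (0.2588, -0.9659); cell (1,3); t to first gridline: x 1.1591, y 0.2899 (then +3.8637 / +1.0353)
    (1,2) via y @ 0.2899
    (2,2) via x @ 1.1591
    (2,1) via y @ 1.3252
    (2,0) via y @ 2.3604  # hit
  → r_4 = 2.3604
beam 5: φ=45°, α=330°
  direction (0.8660, -0.5000); cell (1,3); t to first gridline: x 0.3464, y 0.5600 (then +1.1547 / +2.0000)
    (2,3) via x @ 0.3464  # hit
  → r_5 = 0.3464
beam 6: φ=90°, α=15°
  direction (0.9659, 0.2588); cell (1,3); t to first gridline: x 0.3106, y 2.7819 (then +1.0353 / +3.8637)
    (2,3) via x @ 0.3106  # hit
  → r_6 = 0.3106
beam 7: φ=135°, α=60°
  direction (0.5000, 0.8660); cell (1,3); t to first gridline: x 0.6000, y 0.8314 (then +2.0000 / +1.1547)
    (2,3) via x @ 0.6000  # hit
  → r_7 = 0.6000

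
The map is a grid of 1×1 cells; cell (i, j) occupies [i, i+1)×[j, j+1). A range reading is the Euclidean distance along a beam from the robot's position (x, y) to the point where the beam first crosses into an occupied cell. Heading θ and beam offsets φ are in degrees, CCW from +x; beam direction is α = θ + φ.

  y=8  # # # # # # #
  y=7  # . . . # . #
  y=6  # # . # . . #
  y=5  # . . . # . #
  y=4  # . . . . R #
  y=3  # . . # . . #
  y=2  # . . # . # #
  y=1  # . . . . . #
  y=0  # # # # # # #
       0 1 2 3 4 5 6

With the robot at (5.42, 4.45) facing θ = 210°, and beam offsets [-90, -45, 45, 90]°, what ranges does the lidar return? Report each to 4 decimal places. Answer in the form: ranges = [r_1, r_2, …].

ranges = [0.8400, 4.5759, 1.5012, 1.1600]

beam 1: φ=-90°, α=120°
  dir = (cos 120°, sin 120°) = (-0.5000, 0.8660); from cell (5,4)
  next x-line at t=0.8400, next y-line at t=0.6351; Δt_x=2.0000, Δt_y=1.1547
    y: enter (5,5) at t=0.6351
    x: enter (4,5) at t=0.8400 ← occupied
  → r_1 = 0.8400
beam 2: φ=-45°, α=165°
  dir = (cos 165°, sin 165°) = (-0.9659, 0.2588); from cell (5,4)
  next x-line at t=0.4348, next y-line at t=2.1250; Δt_x=1.0353, Δt_y=3.8637
    x: enter (4,4) at t=0.4348
    x: enter (3,4) at t=1.4701
    y: enter (3,5) at t=2.1250
    x: enter (2,5) at t=2.5054
    x: enter (1,5) at t=3.5406
    x: enter (0,5) at t=4.5759 ← occupied
  → r_2 = 4.5759
beam 3: φ=45°, α=255°
  dir = (cos 255°, sin 255°) = (-0.2588, -0.9659); from cell (5,4)
  next x-line at t=1.6228, next y-line at t=0.4659; Δt_x=3.8637, Δt_y=1.0353
    y: enter (5,3) at t=0.4659
    y: enter (5,2) at t=1.5012 ← occupied
  → r_3 = 1.5012
beam 4: φ=90°, α=300°
  dir = (cos 300°, sin 300°) = (0.5000, -0.8660); from cell (5,4)
  next x-line at t=1.1600, next y-line at t=0.5196; Δt_x=2.0000, Δt_y=1.1547
    y: enter (5,3) at t=0.5196
    x: enter (6,3) at t=1.1600 ← occupied
  → r_4 = 1.1600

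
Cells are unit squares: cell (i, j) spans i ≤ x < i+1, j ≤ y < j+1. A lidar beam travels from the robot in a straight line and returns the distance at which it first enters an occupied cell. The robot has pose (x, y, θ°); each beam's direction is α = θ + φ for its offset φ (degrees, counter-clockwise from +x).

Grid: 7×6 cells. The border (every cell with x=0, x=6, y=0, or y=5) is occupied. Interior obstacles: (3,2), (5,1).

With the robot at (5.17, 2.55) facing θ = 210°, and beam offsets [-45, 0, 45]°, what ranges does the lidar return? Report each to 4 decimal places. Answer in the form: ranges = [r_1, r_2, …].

beam 1: φ=-45°, α=165°
  direction (-0.9659, 0.2588); cell (5,2); t to first gridline: x 0.1760, y 1.7387 (then +1.0353 / +3.8637)
    (4,2) via x @ 0.1760
    (3,2) via x @ 1.2113  # hit
  → r_1 = 1.2113
beam 2: φ=0°, α=210°
  direction (-0.8660, -0.5000); cell (5,2); t to first gridline: x 0.1963, y 1.1000 (then +1.1547 / +2.0000)
    (4,2) via x @ 0.1963
    (4,1) via y @ 1.1000
    (3,1) via x @ 1.3510
    (2,1) via x @ 2.5057
    (2,0) via y @ 3.1000  # hit
  → r_2 = 3.1000
beam 3: φ=45°, α=255°
  direction (-0.2588, -0.9659); cell (5,2); t to first gridline: x 0.6568, y 0.5694 (then +3.8637 / +1.0353)
    (5,1) via y @ 0.5694  # hit
  → r_3 = 0.5694

ranges = [1.2113, 3.1000, 0.5694]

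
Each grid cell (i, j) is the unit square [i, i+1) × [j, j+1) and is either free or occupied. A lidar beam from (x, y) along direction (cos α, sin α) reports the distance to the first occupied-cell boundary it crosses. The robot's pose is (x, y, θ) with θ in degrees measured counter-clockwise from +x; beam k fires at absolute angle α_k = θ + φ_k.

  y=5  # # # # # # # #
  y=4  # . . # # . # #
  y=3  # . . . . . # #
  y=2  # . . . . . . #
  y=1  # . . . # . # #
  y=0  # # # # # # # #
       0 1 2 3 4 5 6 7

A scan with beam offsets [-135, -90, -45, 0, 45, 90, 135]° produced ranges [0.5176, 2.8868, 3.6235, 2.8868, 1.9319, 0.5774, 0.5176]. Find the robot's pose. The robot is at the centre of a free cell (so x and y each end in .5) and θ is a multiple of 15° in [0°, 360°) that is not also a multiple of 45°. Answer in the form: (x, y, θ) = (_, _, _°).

The pose lattice has 18·16 = 288 candidates. Test each by forward raycasting.
  (2.5, 4.5, 105°): beam 1 = 0.5774 ≠ 0.5176 ✗
  (4.5, 3.5, 330°): beam 1 = 3.6235 ≠ 0.5176 ✗
  (5.5, 1.5, 120°): beam 2 = 0.5774 ≠ 2.8868 ✗
  (3.5, 2.5, 330°): beam 1 = 2.5882 ≠ 0.5176 ✗
  (5.5, 3.5, 285°): beam 1 = 1.0000 ≠ 0.5176 ✗
  …
  (3.5, 1.5, 150°): r_1=0.5176, r_2=2.8868, r_3=3.6235, r_4=2.8868, r_5=1.9319, r_6=0.5774, r_7=0.5176 — all match ✓
Unique over the lattice → pose = (3.5, 1.5, 150°).

(x, y, θ) = (3.5, 1.5, 150°)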